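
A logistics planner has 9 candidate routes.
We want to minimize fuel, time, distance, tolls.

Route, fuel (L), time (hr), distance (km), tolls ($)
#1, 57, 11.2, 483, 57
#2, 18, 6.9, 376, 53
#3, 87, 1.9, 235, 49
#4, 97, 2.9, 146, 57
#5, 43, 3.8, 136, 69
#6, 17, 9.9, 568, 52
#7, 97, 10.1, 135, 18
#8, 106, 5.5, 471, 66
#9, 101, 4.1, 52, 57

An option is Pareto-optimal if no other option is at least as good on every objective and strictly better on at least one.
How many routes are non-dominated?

#1: dominated by #2 (fuel 18≤57, time 6.9≤11.2, distance 376≤483, tolls 53≤57).
#2: not dominated.
#3: not dominated (best time).
#4: not dominated.
#5: not dominated.
#6: not dominated (best fuel).
#7: not dominated (best tolls).
#8: dominated by #3 (fuel 87≤106, time 1.9≤5.5, distance 235≤471, tolls 49≤66).
#9: not dominated (best distance).
Pareto-optimal: #2, #3, #4, #5, #6, #7, #9 → 7.

7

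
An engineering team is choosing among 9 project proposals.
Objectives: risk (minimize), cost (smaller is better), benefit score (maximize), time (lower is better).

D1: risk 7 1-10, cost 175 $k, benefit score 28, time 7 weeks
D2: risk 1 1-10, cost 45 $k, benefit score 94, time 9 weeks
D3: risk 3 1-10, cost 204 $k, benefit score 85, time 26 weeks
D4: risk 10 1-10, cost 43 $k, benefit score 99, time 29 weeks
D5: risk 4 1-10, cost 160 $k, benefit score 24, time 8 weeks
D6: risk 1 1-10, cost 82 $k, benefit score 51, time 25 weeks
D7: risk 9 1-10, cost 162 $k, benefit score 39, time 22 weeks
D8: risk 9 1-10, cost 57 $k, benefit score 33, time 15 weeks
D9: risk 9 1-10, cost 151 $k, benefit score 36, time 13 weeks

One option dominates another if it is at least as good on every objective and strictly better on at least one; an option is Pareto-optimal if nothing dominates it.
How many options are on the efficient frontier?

4

D1: not dominated (best time).
D2: not dominated.
D3: dominated by D2 (risk 1≤3, cost 45≤204, benefit score 94≥85, time 9≤26).
D4: not dominated (best cost).
D5: not dominated.
D6: dominated by D2 (risk 1≤1, cost 45≤82, benefit score 94≥51, time 9≤25).
D7: dominated by D2 (risk 1≤9, cost 45≤162, benefit score 94≥39, time 9≤22).
D8: dominated by D2 (risk 1≤9, cost 45≤57, benefit score 94≥33, time 9≤15).
D9: dominated by D2 (risk 1≤9, cost 45≤151, benefit score 94≥36, time 9≤13).
Pareto-optimal: D1, D2, D4, D5 → 4.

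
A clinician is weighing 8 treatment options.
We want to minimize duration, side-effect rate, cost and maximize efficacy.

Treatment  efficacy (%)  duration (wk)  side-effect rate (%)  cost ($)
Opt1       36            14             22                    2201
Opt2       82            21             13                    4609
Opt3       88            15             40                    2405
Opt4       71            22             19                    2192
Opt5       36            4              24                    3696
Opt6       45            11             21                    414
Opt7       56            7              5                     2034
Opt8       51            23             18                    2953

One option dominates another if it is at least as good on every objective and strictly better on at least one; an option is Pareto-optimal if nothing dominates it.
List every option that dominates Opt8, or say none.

Opt7

Opt7: efficacy 56≥51, duration 7≤23, side-effect rate 5≤18, cost 2034≤2953 — dominates Opt8.
Others (Opt1, Opt2, Opt3, Opt4, Opt5, Opt6) are each worse than Opt8 on at least one objective.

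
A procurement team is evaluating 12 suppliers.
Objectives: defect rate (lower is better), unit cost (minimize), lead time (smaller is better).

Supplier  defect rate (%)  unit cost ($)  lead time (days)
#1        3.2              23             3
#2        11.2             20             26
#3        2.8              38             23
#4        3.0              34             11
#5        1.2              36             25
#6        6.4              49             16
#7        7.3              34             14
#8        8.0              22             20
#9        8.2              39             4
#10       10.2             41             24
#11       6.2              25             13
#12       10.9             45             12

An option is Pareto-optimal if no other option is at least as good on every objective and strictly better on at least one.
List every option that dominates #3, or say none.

none

#1: worse on defect rate (3.2 vs 2.8).
#2: worse on defect rate (11.2 vs 2.8).
#4: worse on defect rate (3.0 vs 2.8).
#5: worse on lead time (25 vs 23).
#6: worse on defect rate (6.4 vs 2.8).
#7: worse on defect rate (7.3 vs 2.8).
#8: worse on defect rate (8.0 vs 2.8).
#9: worse on defect rate (8.2 vs 2.8).
#10: worse on defect rate (10.2 vs 2.8).
#11: worse on defect rate (6.2 vs 2.8).
#12: worse on defect rate (10.9 vs 2.8).
No option dominates #3.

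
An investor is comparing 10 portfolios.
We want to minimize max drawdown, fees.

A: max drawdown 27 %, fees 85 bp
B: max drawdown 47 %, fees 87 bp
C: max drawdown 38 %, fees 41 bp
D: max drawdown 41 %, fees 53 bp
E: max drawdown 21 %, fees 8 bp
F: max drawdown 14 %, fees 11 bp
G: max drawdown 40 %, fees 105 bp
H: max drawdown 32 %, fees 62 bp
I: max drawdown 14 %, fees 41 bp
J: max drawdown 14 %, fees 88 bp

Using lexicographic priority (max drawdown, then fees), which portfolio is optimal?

F

First minimize max drawdown: best is 14, kept {F, I, J}.
Then minimize fees: best is 11, kept {F}.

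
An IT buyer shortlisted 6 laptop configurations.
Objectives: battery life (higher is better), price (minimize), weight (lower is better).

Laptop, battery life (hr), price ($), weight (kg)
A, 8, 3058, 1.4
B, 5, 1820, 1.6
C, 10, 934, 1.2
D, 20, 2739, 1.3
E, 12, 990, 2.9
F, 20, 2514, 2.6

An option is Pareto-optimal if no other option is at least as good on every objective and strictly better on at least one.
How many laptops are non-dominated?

A: dominated by C (battery life 10≥8, price 934≤3058, weight 1.2≤1.4).
B: dominated by C (battery life 10≥5, price 934≤1820, weight 1.2≤1.6).
C: not dominated (best price).
D: not dominated.
E: not dominated.
F: not dominated.
Pareto-optimal: C, D, E, F → 4.

4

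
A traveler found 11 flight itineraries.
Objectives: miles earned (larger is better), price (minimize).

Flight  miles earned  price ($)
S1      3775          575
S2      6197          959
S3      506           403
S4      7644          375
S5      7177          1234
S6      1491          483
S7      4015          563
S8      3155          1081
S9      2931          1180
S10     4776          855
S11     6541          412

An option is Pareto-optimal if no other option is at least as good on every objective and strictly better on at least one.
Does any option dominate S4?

S1: worse on miles earned (3775 vs 7644).
S2: worse on miles earned (6197 vs 7644).
S3: worse on miles earned (506 vs 7644).
S5: worse on miles earned (7177 vs 7644).
S6: worse on miles earned (1491 vs 7644).
S7: worse on miles earned (4015 vs 7644).
S8: worse on miles earned (3155 vs 7644).
S9: worse on miles earned (2931 vs 7644).
S10: worse on miles earned (4776 vs 7644).
S11: worse on miles earned (6541 vs 7644).
No option is at least as good as S4 on every objective and strictly better on one.

No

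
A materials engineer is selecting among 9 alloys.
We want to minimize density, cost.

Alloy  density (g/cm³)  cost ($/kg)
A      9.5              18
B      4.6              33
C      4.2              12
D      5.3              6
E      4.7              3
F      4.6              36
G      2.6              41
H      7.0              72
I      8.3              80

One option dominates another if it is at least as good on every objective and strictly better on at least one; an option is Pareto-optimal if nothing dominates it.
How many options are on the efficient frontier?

A: dominated by C (density 4.2≤9.5, cost 12≤18).
B: dominated by C (density 4.2≤4.6, cost 12≤33).
C: not dominated.
D: dominated by E (density 4.7≤5.3, cost 3≤6).
E: not dominated (best cost).
F: dominated by B (density 4.6≤4.6, cost 33≤36).
G: not dominated (best density).
H: dominated by B (density 4.6≤7.0, cost 33≤72).
I: dominated by B (density 4.6≤8.3, cost 33≤80).
Pareto-optimal: C, E, G → 3.

3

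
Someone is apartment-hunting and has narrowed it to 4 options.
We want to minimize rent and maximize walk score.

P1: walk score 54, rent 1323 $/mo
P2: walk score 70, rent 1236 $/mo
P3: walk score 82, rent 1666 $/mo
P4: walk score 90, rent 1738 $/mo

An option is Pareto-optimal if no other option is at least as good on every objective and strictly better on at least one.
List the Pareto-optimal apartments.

P1: dominated by P2 (walk score 70≥54, rent 1236≤1323).
P2: not dominated (best rent).
P3: not dominated.
P4: not dominated (best walk score).

P2, P3, P4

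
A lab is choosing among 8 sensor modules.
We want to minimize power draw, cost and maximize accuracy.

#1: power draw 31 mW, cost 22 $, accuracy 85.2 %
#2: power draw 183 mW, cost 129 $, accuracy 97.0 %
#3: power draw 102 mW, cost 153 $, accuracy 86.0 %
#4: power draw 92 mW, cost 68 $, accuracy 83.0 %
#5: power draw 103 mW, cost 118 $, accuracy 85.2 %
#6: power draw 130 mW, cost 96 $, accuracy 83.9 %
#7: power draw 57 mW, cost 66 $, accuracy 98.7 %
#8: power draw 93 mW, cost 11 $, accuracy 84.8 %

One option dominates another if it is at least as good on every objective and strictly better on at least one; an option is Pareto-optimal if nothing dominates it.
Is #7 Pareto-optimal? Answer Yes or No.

#1: worse on accuracy (85.2 vs 98.7).
#2: worse on power draw (183 vs 57).
#3: worse on power draw (102 vs 57).
#4: worse on power draw (92 vs 57).
#5: worse on power draw (103 vs 57).
#6: worse on power draw (130 vs 57).
#8: worse on power draw (93 vs 57).
No option is at least as good as #7 on every objective and strictly better on one.

Yes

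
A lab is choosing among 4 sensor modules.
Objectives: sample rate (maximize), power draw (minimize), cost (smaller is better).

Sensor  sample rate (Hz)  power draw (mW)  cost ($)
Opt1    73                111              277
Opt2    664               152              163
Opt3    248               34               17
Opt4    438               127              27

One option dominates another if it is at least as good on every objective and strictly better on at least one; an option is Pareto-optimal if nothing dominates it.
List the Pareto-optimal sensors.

Opt1: dominated by Opt3 (sample rate 248≥73, power draw 34≤111, cost 17≤277).
Opt2: not dominated (best sample rate).
Opt3: not dominated (best power draw).
Opt4: not dominated.

Opt2, Opt3, Opt4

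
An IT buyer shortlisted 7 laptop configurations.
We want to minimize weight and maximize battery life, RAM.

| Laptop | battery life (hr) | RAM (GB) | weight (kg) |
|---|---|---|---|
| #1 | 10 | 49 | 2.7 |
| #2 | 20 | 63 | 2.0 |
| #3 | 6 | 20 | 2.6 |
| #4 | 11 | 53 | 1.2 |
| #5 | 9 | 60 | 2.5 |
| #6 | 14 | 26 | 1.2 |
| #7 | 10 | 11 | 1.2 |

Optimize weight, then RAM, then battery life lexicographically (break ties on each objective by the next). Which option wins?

First minimize weight: best is 1.2, kept {#4, #6, #7}.
Then maximize RAM: best is 53, kept {#4}.

#4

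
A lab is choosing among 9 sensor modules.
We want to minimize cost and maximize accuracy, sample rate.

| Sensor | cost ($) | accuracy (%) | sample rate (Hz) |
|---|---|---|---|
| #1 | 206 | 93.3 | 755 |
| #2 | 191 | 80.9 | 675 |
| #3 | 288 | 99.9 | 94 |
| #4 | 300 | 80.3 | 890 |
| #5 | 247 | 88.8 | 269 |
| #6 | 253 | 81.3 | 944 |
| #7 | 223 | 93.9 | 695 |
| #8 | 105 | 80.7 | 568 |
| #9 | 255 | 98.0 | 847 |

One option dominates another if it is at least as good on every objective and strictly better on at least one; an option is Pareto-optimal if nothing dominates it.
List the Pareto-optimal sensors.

#1: not dominated.
#2: not dominated.
#3: not dominated (best accuracy).
#4: dominated by #6 (cost 253≤300, accuracy 81.3≥80.3, sample rate 944≥890).
#5: dominated by #1 (cost 206≤247, accuracy 93.3≥88.8, sample rate 755≥269).
#6: not dominated (best sample rate).
#7: not dominated.
#8: not dominated (best cost).
#9: not dominated.

#1, #2, #3, #6, #7, #8, #9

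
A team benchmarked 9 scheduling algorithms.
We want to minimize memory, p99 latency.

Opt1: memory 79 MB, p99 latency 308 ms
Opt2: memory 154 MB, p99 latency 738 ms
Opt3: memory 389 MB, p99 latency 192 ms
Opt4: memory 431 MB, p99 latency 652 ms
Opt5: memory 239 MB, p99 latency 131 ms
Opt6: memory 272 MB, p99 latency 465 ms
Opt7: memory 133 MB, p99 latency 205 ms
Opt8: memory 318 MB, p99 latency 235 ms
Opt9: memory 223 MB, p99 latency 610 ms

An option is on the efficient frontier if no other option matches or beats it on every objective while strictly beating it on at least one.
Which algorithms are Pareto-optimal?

Opt1: not dominated (best memory).
Opt2: dominated by Opt1 (memory 79≤154, p99 latency 308≤738).
Opt3: dominated by Opt5 (memory 239≤389, p99 latency 131≤192).
Opt4: dominated by Opt1 (memory 79≤431, p99 latency 308≤652).
Opt5: not dominated (best p99 latency).
Opt6: dominated by Opt1 (memory 79≤272, p99 latency 308≤465).
Opt7: not dominated.
Opt8: dominated by Opt5 (memory 239≤318, p99 latency 131≤235).
Opt9: dominated by Opt1 (memory 79≤223, p99 latency 308≤610).

Opt1, Opt5, Opt7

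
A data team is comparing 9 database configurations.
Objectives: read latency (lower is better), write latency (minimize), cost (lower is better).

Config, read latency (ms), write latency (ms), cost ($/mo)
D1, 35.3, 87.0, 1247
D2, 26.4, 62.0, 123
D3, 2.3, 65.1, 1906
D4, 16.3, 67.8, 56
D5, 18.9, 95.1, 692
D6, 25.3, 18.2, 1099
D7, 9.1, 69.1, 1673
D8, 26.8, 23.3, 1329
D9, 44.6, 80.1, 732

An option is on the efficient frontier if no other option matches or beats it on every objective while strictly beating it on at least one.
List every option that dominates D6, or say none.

none

D1: worse on read latency (35.3 vs 25.3).
D2: worse on read latency (26.4 vs 25.3).
D3: worse on write latency (65.1 vs 18.2).
D4: worse on write latency (67.8 vs 18.2).
D5: worse on write latency (95.1 vs 18.2).
D7: worse on write latency (69.1 vs 18.2).
D8: worse on read latency (26.8 vs 25.3).
D9: worse on read latency (44.6 vs 25.3).
No option dominates D6.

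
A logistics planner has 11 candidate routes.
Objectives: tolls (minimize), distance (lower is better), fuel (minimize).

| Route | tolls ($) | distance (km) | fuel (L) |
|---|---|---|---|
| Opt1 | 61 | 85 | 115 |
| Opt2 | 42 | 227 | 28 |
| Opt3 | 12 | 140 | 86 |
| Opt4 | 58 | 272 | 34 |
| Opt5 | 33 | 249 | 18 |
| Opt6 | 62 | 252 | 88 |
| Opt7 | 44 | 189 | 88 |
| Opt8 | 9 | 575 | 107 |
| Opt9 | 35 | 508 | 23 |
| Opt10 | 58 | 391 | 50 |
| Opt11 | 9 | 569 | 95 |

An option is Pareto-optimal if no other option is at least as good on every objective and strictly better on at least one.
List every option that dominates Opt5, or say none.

none

Opt1: worse on tolls (61 vs 33).
Opt2: worse on tolls (42 vs 33).
Opt3: worse on fuel (86 vs 18).
Opt4: worse on tolls (58 vs 33).
Opt6: worse on tolls (62 vs 33).
Opt7: worse on tolls (44 vs 33).
Opt8: worse on distance (575 vs 249).
Opt9: worse on tolls (35 vs 33).
Opt10: worse on tolls (58 vs 33).
Opt11: worse on distance (569 vs 249).
No option dominates Opt5.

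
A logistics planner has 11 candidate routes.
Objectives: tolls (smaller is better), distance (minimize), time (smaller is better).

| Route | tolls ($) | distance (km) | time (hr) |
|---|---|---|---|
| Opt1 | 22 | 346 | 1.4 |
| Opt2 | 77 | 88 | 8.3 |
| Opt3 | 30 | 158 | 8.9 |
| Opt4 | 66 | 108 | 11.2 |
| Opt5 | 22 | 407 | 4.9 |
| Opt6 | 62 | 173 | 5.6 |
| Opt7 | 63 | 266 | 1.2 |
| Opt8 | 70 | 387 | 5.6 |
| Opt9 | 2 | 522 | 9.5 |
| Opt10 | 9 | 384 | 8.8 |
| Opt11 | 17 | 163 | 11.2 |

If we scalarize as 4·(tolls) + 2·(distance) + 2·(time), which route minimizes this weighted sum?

Opt11

Opt1: 4·22 + 2·346 + 2·1.4 = 782.8
Opt2: 4·77 + 2·88 + 2·8.3 = 500.6
Opt3: 4·30 + 2·158 + 2·8.9 = 453.8
Opt4: 4·66 + 2·108 + 2·11.2 = 502.4
Opt5: 4·22 + 2·407 + 2·4.9 = 911.8
Opt6: 4·62 + 2·173 + 2·5.6 = 605.2
Opt7: 4·63 + 2·266 + 2·1.2 = 786.4
Opt8: 4·70 + 2·387 + 2·5.6 = 1065.2
Opt9: 4·2 + 2·522 + 2·9.5 = 1071.0
Opt10: 4·9 + 2·384 + 2·8.8 = 821.6
Opt11: 4·17 + 2·163 + 2·11.2 = 416.4
Lowest: Opt11 at 416.4.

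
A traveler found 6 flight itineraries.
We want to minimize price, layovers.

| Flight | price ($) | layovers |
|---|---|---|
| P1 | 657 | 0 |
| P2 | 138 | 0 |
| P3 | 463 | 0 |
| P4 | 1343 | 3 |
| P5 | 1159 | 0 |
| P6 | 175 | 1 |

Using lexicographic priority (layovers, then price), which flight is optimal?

P2

First minimize layovers: best is 0, kept {P1, P2, P3, P5}.
Then minimize price: best is 138, kept {P2}.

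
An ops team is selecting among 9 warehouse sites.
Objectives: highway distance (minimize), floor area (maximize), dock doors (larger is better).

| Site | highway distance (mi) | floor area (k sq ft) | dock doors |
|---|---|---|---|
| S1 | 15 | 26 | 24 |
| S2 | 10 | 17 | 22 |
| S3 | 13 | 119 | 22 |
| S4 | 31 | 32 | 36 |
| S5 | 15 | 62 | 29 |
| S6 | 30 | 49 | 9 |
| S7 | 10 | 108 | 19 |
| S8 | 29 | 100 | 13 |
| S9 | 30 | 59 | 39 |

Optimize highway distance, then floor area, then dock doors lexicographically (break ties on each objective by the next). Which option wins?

First minimize highway distance: best is 10, kept {S2, S7}.
Then maximize floor area: best is 108, kept {S7}.

S7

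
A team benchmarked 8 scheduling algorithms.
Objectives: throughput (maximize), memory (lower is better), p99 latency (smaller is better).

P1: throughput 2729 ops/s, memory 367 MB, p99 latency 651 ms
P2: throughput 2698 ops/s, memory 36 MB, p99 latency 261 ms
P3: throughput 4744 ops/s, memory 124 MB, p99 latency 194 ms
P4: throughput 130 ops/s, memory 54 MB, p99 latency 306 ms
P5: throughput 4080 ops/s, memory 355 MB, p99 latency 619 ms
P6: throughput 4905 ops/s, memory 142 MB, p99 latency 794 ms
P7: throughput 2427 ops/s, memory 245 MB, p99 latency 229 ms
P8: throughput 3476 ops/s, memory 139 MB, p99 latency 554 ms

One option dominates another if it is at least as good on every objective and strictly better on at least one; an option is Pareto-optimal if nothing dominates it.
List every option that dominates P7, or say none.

P3

P3: throughput 4744≥2427, memory 124≤245, p99 latency 194≤229 — dominates P7.
Others (P1, P2, P4, P5, P6, P8) are each worse than P7 on at least one objective.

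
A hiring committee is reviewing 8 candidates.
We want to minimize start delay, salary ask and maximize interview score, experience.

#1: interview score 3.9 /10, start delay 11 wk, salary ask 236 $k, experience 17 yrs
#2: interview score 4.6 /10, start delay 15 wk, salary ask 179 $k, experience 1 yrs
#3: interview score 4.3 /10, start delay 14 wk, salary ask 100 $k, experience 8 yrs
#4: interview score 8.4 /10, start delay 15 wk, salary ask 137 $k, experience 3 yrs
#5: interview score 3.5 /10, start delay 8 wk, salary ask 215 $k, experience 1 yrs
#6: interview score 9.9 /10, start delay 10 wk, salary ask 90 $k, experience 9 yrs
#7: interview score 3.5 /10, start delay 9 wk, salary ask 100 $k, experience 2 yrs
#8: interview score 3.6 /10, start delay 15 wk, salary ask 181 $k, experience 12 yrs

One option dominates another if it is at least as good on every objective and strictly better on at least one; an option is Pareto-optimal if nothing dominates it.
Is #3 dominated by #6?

#6 vs #3: interview score 9.9≥4.3, start delay 10≤14, salary ask 90≤100, experience 9≥8 — #6 is at least as good on every objective with at least one strict improvement.

Yes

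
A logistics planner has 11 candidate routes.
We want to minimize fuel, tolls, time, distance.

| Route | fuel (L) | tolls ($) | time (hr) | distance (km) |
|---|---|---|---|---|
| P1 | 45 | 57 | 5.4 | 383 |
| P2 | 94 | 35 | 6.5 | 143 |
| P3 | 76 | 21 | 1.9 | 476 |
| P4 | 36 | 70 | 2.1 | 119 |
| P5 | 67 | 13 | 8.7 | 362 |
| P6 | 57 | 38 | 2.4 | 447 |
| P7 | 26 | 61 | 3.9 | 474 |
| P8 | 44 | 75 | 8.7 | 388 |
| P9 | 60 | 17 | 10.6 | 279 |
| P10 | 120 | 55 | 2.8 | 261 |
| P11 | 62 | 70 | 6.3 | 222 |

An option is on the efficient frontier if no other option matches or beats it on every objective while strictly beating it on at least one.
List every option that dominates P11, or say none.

P4

P4: fuel 36≤62, tolls 70≤70, time 2.1≤6.3, distance 119≤222 — dominates P11.
Others (P1, P2, P3, P5, P6, P7, P8, P9, P10) are each worse than P11 on at least one objective.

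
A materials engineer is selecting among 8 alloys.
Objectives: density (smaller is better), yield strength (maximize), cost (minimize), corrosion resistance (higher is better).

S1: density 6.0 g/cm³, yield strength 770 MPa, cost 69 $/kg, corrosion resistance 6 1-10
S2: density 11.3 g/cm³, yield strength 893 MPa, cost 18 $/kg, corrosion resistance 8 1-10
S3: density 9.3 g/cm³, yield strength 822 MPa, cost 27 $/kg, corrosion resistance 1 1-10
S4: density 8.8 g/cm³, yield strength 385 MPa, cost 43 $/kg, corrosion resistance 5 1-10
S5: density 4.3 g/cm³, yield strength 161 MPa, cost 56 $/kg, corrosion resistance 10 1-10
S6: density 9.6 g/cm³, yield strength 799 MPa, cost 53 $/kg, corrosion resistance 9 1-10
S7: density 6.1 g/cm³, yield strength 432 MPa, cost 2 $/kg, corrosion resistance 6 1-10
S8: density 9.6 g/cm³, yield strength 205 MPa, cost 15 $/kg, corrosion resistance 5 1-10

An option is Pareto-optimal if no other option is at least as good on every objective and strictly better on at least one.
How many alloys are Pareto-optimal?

S1: not dominated.
S2: not dominated (best yield strength).
S3: not dominated.
S4: dominated by S7 (density 6.1≤8.8, yield strength 432≥385, cost 2≤43, corrosion resistance 6≥5).
S5: not dominated (best density).
S6: not dominated.
S7: not dominated (best cost).
S8: dominated by S7 (density 6.1≤9.6, yield strength 432≥205, cost 2≤15, corrosion resistance 6≥5).
Pareto-optimal: S1, S2, S3, S5, S6, S7 → 6.

6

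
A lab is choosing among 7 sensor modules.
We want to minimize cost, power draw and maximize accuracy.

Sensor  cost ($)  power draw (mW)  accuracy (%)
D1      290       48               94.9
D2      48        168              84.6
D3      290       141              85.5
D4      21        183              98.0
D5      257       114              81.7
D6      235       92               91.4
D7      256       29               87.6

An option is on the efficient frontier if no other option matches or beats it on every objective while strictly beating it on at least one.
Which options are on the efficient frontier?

D1, D2, D4, D6, D7

D1: not dominated.
D2: not dominated.
D3: dominated by D1 (cost 290≤290, power draw 48≤141, accuracy 94.9≥85.5).
D4: not dominated (best cost).
D5: dominated by D6 (cost 235≤257, power draw 92≤114, accuracy 91.4≥81.7).
D6: not dominated.
D7: not dominated (best power draw).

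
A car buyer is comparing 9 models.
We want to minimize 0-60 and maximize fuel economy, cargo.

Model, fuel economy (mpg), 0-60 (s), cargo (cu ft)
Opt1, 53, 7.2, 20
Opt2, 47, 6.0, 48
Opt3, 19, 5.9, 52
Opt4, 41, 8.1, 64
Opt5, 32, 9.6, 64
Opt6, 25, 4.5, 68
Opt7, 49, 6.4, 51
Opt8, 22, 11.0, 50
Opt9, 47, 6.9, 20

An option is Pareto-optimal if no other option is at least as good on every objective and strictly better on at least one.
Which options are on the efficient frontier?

Opt1, Opt2, Opt4, Opt6, Opt7

Opt1: not dominated (best fuel economy).
Opt2: not dominated.
Opt3: dominated by Opt6 (fuel economy 25≥19, 0-60 4.5≤5.9, cargo 68≥52).
Opt4: not dominated.
Opt5: dominated by Opt4 (fuel economy 41≥32, 0-60 8.1≤9.6, cargo 64≥64).
Opt6: not dominated (best 0-60).
Opt7: not dominated.
Opt8: dominated by Opt4 (fuel economy 41≥22, 0-60 8.1≤11.0, cargo 64≥50).
Opt9: dominated by Opt2 (fuel economy 47≥47, 0-60 6.0≤6.9, cargo 48≥20).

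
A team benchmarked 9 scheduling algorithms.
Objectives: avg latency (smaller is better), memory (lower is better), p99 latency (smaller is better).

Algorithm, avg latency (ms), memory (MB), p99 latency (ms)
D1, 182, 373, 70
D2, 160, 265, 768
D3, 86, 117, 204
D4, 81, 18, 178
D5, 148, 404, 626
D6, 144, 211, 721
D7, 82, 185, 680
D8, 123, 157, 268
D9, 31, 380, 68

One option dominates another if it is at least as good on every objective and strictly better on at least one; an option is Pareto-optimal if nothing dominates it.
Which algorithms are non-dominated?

D1, D4, D9

D1: not dominated.
D2: dominated by D3 (avg latency 86≤160, memory 117≤265, p99 latency 204≤768).
D3: dominated by D4 (avg latency 81≤86, memory 18≤117, p99 latency 178≤204).
D4: not dominated (best memory).
D5: dominated by D3 (avg latency 86≤148, memory 117≤404, p99 latency 204≤626).
D6: dominated by D3 (avg latency 86≤144, memory 117≤211, p99 latency 204≤721).
D7: dominated by D4 (avg latency 81≤82, memory 18≤185, p99 latency 178≤680).
D8: dominated by D3 (avg latency 86≤123, memory 117≤157, p99 latency 204≤268).
D9: not dominated (best avg latency).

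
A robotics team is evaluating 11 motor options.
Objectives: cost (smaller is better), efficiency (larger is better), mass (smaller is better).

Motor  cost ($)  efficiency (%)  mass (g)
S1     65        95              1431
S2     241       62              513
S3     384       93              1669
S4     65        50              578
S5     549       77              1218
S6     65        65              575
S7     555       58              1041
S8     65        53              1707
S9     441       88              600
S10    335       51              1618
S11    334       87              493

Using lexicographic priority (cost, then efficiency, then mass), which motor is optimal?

First minimize cost: best is 65, kept {S1, S4, S6, S8}.
Then maximize efficiency: best is 95, kept {S1}.

S1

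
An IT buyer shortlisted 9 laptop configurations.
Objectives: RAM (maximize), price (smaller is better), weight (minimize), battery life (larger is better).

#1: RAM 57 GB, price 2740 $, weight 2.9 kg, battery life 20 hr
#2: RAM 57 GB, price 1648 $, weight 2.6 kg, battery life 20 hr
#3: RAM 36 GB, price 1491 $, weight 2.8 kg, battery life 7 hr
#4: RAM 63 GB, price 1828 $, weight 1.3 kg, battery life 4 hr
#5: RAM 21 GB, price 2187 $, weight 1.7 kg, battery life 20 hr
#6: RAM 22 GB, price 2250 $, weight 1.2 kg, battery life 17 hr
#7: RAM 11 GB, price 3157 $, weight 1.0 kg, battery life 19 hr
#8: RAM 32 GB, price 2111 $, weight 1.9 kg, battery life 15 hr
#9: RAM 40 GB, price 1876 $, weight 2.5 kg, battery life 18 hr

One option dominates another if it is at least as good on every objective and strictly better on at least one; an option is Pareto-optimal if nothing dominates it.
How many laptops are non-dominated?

8

#1: dominated by #2 (RAM 57≥57, price 1648≤2740, weight 2.6≤2.9, battery life 20≥20).
#2: not dominated.
#3: not dominated (best price).
#4: not dominated (best RAM).
#5: not dominated.
#6: not dominated.
#7: not dominated (best weight).
#8: not dominated.
#9: not dominated.
Pareto-optimal: #2, #3, #4, #5, #6, #7, #8, #9 → 8.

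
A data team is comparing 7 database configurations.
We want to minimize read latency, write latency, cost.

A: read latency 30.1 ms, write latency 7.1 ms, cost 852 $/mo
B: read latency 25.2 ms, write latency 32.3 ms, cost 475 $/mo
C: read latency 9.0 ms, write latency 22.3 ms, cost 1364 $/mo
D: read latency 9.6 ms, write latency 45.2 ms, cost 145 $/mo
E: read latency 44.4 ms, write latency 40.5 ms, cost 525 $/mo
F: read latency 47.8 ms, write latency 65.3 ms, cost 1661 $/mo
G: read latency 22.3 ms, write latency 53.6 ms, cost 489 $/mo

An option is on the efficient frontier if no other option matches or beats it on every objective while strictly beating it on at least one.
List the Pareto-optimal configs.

A: not dominated (best write latency).
B: not dominated.
C: not dominated (best read latency).
D: not dominated (best cost).
E: dominated by B (read latency 25.2≤44.4, write latency 32.3≤40.5, cost 475≤525).
F: dominated by A (read latency 30.1≤47.8, write latency 7.1≤65.3, cost 852≤1661).
G: dominated by D (read latency 9.6≤22.3, write latency 45.2≤53.6, cost 145≤489).

A, B, C, D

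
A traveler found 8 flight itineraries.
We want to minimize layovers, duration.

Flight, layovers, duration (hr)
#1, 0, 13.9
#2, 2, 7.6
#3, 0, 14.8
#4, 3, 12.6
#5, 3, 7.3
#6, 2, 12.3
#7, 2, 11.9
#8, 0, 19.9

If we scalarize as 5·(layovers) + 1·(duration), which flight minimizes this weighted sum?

#1: 5·0 + 1·13.9 = 13.9
#2: 5·2 + 1·7.6 = 17.6
#3: 5·0 + 1·14.8 = 14.8
#4: 5·3 + 1·12.6 = 27.6
#5: 5·3 + 1·7.3 = 22.3
#6: 5·2 + 1·12.3 = 22.3
#7: 5·2 + 1·11.9 = 21.9
#8: 5·0 + 1·19.9 = 19.9
Lowest: #1 at 13.9.

#1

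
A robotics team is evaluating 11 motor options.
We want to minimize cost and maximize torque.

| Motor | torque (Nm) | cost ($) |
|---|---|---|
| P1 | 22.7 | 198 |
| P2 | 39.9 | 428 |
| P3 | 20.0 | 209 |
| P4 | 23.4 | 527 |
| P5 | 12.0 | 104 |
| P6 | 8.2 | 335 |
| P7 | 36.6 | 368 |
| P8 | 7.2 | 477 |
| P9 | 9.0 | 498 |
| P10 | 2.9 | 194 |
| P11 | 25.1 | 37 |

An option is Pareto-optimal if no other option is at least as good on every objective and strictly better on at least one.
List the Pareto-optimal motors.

P2, P7, P11

P1: dominated by P11 (torque 25.1≥22.7, cost 37≤198).
P2: not dominated (best torque).
P3: dominated by P1 (torque 22.7≥20.0, cost 198≤209).
P4: dominated by P2 (torque 39.9≥23.4, cost 428≤527).
P5: dominated by P11 (torque 25.1≥12.0, cost 37≤104).
P6: dominated by P1 (torque 22.7≥8.2, cost 198≤335).
P7: not dominated.
P8: dominated by P1 (torque 22.7≥7.2, cost 198≤477).
P9: dominated by P1 (torque 22.7≥9.0, cost 198≤498).
P10: dominated by P5 (torque 12.0≥2.9, cost 104≤194).
P11: not dominated (best cost).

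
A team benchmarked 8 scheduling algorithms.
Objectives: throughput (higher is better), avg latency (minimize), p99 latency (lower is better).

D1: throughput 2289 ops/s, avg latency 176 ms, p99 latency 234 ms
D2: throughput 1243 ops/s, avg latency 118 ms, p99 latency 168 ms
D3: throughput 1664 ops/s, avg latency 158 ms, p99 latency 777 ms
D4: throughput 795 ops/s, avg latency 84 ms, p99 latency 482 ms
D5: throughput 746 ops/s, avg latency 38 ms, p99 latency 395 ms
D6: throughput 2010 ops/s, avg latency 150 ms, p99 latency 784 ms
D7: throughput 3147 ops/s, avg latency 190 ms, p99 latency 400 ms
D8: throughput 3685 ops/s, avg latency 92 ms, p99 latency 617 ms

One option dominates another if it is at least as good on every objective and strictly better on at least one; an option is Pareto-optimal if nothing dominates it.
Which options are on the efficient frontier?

D1, D2, D4, D5, D7, D8

D1: not dominated.
D2: not dominated (best p99 latency).
D3: dominated by D8 (throughput 3685≥1664, avg latency 92≤158, p99 latency 617≤777).
D4: not dominated.
D5: not dominated (best avg latency).
D6: dominated by D8 (throughput 3685≥2010, avg latency 92≤150, p99 latency 617≤784).
D7: not dominated.
D8: not dominated (best throughput).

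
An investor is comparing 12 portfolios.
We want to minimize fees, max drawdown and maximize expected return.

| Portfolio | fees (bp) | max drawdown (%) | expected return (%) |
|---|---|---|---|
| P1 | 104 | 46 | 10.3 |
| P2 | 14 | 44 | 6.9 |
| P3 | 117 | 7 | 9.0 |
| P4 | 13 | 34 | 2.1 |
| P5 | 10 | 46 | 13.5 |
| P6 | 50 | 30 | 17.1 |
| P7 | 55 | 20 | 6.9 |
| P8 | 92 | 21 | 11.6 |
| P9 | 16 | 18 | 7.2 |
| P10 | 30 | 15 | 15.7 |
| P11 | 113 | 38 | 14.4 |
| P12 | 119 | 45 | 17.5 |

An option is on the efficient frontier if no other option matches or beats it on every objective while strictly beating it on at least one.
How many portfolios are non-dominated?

8

P1: dominated by P5 (fees 10≤104, max drawdown 46≤46, expected return 13.5≥10.3).
P2: not dominated.
P3: not dominated (best max drawdown).
P4: not dominated.
P5: not dominated (best fees).
P6: not dominated.
P7: dominated by P9 (fees 16≤55, max drawdown 18≤20, expected return 7.2≥6.9).
P8: dominated by P10 (fees 30≤92, max drawdown 15≤21, expected return 15.7≥11.6).
P9: not dominated.
P10: not dominated.
P11: dominated by P6 (fees 50≤113, max drawdown 30≤38, expected return 17.1≥14.4).
P12: not dominated (best expected return).
Pareto-optimal: P2, P3, P4, P5, P6, P9, P10, P12 → 8.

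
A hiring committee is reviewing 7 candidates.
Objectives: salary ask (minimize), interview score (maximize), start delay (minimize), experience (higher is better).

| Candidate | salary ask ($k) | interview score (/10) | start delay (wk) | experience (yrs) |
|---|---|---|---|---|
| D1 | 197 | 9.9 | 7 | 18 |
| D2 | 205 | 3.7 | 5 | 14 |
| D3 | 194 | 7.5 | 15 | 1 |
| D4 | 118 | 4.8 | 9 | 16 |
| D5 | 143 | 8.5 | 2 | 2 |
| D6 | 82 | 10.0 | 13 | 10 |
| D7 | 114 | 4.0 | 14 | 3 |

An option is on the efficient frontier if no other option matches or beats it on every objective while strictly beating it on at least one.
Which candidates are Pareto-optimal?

D1: not dominated (best experience).
D2: not dominated.
D3: dominated by D5 (salary ask 143≤194, interview score 8.5≥7.5, start delay 2≤15, experience 2≥1).
D4: not dominated.
D5: not dominated (best start delay).
D6: not dominated (best salary ask).
D7: dominated by D6 (salary ask 82≤114, interview score 10.0≥4.0, start delay 13≤14, experience 10≥3).

D1, D2, D4, D5, D6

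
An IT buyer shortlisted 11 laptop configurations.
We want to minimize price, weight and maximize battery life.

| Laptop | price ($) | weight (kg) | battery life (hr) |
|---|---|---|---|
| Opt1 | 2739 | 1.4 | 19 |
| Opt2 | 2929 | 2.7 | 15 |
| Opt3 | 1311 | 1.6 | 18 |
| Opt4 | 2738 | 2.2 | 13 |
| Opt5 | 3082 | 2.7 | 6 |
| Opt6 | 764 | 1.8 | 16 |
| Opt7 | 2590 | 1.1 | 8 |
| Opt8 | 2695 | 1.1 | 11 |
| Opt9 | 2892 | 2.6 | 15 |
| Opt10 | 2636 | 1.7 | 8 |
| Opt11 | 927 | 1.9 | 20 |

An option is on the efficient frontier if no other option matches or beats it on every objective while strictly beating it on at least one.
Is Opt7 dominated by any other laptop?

No

Opt1: worse on price (2739 vs 2590).
Opt2: worse on price (2929 vs 2590).
Opt3: worse on weight (1.6 vs 1.1).
Opt4: worse on price (2738 vs 2590).
Opt5: worse on price (3082 vs 2590).
Opt6: worse on weight (1.8 vs 1.1).
Opt8: worse on price (2695 vs 2590).
Opt9: worse on price (2892 vs 2590).
Opt10: worse on price (2636 vs 2590).
Opt11: worse on weight (1.9 vs 1.1).
No option is at least as good as Opt7 on every objective and strictly better on one.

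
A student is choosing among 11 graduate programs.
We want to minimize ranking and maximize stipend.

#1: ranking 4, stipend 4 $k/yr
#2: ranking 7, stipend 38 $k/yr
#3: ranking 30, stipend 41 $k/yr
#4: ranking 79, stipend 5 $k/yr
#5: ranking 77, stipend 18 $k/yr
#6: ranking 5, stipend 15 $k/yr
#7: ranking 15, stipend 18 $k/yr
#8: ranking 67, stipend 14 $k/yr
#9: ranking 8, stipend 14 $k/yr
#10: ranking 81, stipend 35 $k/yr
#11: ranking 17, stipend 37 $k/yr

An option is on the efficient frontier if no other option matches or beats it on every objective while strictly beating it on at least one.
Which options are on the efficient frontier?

#1: not dominated (best ranking).
#2: not dominated.
#3: not dominated (best stipend).
#4: dominated by #2 (ranking 7≤79, stipend 38≥5).
#5: dominated by #2 (ranking 7≤77, stipend 38≥18).
#6: not dominated.
#7: dominated by #2 (ranking 7≤15, stipend 38≥18).
#8: dominated by #2 (ranking 7≤67, stipend 38≥14).
#9: dominated by #2 (ranking 7≤8, stipend 38≥14).
#10: dominated by #2 (ranking 7≤81, stipend 38≥35).
#11: dominated by #2 (ranking 7≤17, stipend 38≥37).

#1, #2, #3, #6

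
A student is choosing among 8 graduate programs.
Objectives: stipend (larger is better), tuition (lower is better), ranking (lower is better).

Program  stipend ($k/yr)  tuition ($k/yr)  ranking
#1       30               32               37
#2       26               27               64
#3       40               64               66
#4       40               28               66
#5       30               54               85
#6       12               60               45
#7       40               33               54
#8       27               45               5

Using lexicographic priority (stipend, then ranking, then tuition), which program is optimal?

#7

First maximize stipend: best is 40, kept {#3, #4, #7}.
Then minimize ranking: best is 54, kept {#7}.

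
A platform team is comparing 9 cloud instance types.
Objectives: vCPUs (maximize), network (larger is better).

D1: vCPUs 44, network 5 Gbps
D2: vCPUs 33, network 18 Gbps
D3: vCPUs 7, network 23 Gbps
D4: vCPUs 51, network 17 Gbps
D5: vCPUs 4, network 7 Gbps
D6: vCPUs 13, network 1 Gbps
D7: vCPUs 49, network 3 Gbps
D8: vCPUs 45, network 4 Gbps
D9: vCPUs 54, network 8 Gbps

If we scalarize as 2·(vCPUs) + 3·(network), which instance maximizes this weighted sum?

D1: 2·44 + 3·5 = 103
D2: 2·33 + 3·18 = 120
D3: 2·7 + 3·23 = 83
D4: 2·51 + 3·17 = 153
D5: 2·4 + 3·7 = 29
D6: 2·13 + 3·1 = 29
D7: 2·49 + 3·3 = 107
D8: 2·45 + 3·4 = 102
D9: 2·54 + 3·8 = 132
Highest: D4 at 153.

D4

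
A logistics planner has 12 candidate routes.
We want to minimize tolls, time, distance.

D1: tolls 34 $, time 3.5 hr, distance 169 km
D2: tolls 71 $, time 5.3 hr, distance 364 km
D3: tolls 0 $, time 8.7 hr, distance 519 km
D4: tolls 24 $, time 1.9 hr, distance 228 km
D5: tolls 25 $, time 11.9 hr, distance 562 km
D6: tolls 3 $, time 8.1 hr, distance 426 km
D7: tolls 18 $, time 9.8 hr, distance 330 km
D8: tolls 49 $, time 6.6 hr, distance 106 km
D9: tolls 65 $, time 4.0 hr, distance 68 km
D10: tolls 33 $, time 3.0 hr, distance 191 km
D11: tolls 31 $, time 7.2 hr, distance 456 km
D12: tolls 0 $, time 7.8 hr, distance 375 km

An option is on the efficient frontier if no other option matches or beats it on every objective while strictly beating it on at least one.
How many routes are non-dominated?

7

D1: not dominated.
D2: dominated by D1 (tolls 34≤71, time 3.5≤5.3, distance 169≤364).
D3: dominated by D12 (tolls 0≤0, time 7.8≤8.7, distance 375≤519).
D4: not dominated (best time).
D5: dominated by D3 (tolls 0≤25, time 8.7≤11.9, distance 519≤562).
D6: dominated by D12 (tolls 0≤3, time 7.8≤8.1, distance 375≤426).
D7: not dominated.
D8: not dominated.
D9: not dominated (best distance).
D10: not dominated.
D11: dominated by D4 (tolls 24≤31, time 1.9≤7.2, distance 228≤456).
D12: not dominated.
Pareto-optimal: D1, D4, D7, D8, D9, D10, D12 → 7.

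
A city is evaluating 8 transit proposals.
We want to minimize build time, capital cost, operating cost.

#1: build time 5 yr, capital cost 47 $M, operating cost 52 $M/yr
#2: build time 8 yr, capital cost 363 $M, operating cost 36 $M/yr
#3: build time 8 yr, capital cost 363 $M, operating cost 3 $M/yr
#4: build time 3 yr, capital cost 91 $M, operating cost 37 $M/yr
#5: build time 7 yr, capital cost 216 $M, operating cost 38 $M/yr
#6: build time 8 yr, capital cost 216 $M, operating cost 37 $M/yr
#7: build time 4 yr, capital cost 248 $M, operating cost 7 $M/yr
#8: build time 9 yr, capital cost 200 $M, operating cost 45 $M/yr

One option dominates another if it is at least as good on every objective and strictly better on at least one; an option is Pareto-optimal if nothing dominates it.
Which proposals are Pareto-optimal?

#1: not dominated (best capital cost).
#2: dominated by #3 (build time 8≤8, capital cost 363≤363, operating cost 3≤36).
#3: not dominated (best operating cost).
#4: not dominated (best build time).
#5: dominated by #4 (build time 3≤7, capital cost 91≤216, operating cost 37≤38).
#6: dominated by #4 (build time 3≤8, capital cost 91≤216, operating cost 37≤37).
#7: not dominated.
#8: dominated by #4 (build time 3≤9, capital cost 91≤200, operating cost 37≤45).

#1, #3, #4, #7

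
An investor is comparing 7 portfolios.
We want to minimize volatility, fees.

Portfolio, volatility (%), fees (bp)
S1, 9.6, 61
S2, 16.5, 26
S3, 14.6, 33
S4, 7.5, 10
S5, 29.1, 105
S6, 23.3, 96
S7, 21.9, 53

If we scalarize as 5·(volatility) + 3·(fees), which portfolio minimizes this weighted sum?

S1: 5·9.6 + 3·61 = 231.0
S2: 5·16.5 + 3·26 = 160.5
S3: 5·14.6 + 3·33 = 172.0
S4: 5·7.5 + 3·10 = 67.5
S5: 5·29.1 + 3·105 = 460.5
S6: 5·23.3 + 3·96 = 404.5
S7: 5·21.9 + 3·53 = 268.5
Lowest: S4 at 67.5.

S4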